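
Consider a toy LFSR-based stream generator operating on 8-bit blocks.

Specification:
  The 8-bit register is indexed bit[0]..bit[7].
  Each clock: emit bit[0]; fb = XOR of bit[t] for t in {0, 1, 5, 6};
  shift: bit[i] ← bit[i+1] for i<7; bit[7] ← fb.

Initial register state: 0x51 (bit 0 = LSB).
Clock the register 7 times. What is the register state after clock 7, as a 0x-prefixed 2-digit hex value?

reg_0 = 0x51
clock 1: out=1, reg = 0x28
clock 2: out=0, reg = 0x94
clock 3: out=0, reg = 0x4A
clock 4: out=0, reg = 0x25
clock 5: out=1, reg = 0x12
clock 6: out=0, reg = 0x89
clock 7: out=1, reg = 0xC4

0xC4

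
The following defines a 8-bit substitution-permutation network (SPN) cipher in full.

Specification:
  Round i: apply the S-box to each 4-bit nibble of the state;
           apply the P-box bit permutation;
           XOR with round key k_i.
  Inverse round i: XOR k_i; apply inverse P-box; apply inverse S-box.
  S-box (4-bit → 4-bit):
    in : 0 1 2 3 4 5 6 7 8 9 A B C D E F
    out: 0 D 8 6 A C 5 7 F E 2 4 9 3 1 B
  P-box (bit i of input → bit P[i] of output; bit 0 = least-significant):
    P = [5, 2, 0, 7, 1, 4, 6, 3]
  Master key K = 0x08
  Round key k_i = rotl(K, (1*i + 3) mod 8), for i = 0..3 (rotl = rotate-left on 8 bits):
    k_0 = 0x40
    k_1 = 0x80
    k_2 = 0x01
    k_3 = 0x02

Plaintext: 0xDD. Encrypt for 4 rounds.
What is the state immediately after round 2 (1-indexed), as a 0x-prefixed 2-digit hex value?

0xF3

s_0 = plaintext = 0xDD
s_1 = Round(s_0, k_0) = 0x76
s_2 = Round(s_1, k_1) = 0xF3
s_3 = Round(s_2, k_2) = 0x1E
s_4 = Round(s_3, k_3) = 0x68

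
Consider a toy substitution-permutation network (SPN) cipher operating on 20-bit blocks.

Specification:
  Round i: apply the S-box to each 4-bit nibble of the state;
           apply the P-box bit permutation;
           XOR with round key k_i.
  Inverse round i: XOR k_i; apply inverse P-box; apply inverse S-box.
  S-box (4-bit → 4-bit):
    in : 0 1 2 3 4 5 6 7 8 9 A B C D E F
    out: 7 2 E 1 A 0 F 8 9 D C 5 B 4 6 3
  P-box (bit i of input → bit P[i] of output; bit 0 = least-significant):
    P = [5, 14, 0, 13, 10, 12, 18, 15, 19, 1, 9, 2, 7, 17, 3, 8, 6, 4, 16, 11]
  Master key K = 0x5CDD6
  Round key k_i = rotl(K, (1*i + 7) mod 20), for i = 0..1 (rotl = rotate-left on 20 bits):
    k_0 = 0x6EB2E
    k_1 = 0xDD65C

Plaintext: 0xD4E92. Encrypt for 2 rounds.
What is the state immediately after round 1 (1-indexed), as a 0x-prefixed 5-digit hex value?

0x10C2D

s_0 = plaintext = 0xD4E92
s_1 = Round(s_0, k_0) = 0x10C2D
s_2 = Round(s_1, k_1) = 0x346C3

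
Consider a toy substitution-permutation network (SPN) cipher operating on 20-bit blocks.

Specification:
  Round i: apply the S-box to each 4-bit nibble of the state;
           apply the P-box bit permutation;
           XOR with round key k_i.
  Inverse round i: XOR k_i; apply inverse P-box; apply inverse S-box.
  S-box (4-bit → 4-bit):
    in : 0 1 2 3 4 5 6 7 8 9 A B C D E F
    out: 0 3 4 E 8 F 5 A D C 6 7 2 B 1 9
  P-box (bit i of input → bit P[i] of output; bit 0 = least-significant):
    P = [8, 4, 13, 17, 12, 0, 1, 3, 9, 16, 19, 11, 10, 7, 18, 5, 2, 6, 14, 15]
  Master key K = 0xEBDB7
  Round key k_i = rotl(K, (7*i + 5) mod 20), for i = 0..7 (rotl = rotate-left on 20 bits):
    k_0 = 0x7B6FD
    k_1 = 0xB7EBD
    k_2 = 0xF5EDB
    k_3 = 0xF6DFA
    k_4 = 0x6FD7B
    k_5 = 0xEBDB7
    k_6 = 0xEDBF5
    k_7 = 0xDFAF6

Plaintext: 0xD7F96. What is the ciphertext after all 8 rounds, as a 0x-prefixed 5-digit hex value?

0xA4624

s_0 = plaintext = 0xD7F96
s_1 = Round(s_0, k_0) = 0x71D13
s_2 = Round(s_1, k_1) = 0x8C06C
s_3 = Round(s_2, k_2) = 0xF8E4D
s_4 = Round(s_3, k_3) = 0x9EAC6
s_5 = Round(s_4, k_4) = 0xF187A
s_6 = Round(s_5, k_5) = 0x6132A
s_7 = Round(s_6, k_6) = 0x7B763
s_8 = Round(s_7, k_7) = 0xA4624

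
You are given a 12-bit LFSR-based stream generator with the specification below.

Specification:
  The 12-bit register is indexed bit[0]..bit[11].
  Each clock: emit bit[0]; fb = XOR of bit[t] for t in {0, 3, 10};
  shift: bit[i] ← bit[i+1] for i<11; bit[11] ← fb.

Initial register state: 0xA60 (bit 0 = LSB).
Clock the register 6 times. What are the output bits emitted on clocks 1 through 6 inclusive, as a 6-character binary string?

000001

reg_0 = 0xA60
clock 1: out=0, reg = 0x530
clock 2: out=0, reg = 0xA98
clock 3: out=0, reg = 0xD4C
clock 4: out=0, reg = 0x6A6
clock 5: out=0, reg = 0xB53
clock 6: out=1, reg = 0xDA9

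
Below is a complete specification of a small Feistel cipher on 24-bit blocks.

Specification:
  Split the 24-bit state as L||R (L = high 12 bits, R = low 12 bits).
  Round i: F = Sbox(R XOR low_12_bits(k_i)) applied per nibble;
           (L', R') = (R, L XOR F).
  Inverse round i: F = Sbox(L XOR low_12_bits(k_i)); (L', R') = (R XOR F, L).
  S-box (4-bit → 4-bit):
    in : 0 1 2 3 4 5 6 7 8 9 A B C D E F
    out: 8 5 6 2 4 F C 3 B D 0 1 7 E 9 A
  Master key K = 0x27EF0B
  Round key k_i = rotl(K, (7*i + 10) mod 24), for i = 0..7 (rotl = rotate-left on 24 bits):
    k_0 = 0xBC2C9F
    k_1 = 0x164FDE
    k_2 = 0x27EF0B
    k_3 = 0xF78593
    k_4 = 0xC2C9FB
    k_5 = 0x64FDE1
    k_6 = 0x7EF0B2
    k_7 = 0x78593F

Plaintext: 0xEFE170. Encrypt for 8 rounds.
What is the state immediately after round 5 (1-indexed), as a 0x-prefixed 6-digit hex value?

s_0 = plaintext = 0xEFE170
s_1 = Round(s_0, k_0) = 0x170064
s_2 = Round(s_1, k_1) = 0x064B60
s_3 = Round(s_2, k_2) = 0xB604A5
s_4 = Round(s_3, k_3) = 0x4A5E4C
s_5 = Round(s_4, k_4) = 0xE4C7B6
s_6 = Round(s_5, k_5) = 0x7B6EBF
s_7 = Round(s_6, k_6) = 0xEBFE38
s_8 = Round(s_7, k_7) = 0xE38D3C

0xE4C7B6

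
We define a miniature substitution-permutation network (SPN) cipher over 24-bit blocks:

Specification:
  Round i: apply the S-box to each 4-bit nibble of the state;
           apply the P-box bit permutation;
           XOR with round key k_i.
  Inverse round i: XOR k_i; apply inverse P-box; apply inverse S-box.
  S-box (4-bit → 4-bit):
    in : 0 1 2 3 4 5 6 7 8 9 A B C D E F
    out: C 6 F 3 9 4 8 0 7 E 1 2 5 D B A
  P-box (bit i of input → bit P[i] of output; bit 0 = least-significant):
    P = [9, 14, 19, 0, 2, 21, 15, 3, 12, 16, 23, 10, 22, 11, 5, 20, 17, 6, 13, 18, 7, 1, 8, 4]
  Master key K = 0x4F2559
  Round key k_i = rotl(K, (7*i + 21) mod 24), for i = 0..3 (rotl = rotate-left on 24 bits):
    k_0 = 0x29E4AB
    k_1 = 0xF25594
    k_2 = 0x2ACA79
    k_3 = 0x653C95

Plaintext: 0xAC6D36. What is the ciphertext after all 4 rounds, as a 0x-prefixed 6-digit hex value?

0x6B958F

s_0 = plaintext = 0xAC6D36
s_1 = Round(s_0, k_0) = 0x9BD02E
s_2 = Round(s_1, k_1) = 0x0292EB
s_3 = Round(s_2, k_2) = 0x9DB705
s_4 = Round(s_3, k_3) = 0x6B958F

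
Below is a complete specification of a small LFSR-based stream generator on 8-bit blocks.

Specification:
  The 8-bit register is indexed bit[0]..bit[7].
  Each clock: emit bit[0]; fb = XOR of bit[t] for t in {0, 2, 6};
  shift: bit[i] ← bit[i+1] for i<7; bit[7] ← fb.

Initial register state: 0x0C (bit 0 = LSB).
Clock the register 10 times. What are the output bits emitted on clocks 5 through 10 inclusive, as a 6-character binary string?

reg_0 = 0x0C
clock 1: out=0, reg = 0x86
clock 2: out=0, reg = 0xC3
clock 3: out=1, reg = 0x61
clock 4: out=1, reg = 0x30
clock 5: out=0, reg = 0x18
clock 6: out=0, reg = 0x0C
clock 7: out=0, reg = 0x86
clock 8: out=0, reg = 0xC3
clock 9: out=1, reg = 0x61
clock 10: out=1, reg = 0x30

000011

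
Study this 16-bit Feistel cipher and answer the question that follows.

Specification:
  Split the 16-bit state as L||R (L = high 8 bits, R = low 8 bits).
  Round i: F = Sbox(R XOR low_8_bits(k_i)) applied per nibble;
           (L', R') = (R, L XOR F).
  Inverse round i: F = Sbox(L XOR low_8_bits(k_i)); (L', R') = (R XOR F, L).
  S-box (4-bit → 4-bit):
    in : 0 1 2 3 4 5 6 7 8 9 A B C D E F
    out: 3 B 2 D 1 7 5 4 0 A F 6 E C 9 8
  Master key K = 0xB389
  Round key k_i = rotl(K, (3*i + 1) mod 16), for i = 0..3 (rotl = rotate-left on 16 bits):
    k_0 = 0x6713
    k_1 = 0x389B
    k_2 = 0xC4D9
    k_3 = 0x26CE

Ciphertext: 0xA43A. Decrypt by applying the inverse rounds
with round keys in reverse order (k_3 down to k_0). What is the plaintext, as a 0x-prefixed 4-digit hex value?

s_0 = ciphertext = 0xA43A
s_1 = InvRound(s_0, k_3) = 0x65A4
s_2 = InvRound(s_1, k_2) = 0xCA65
s_3 = InvRound(s_2, k_1) = 0x1ECA
s_4 = InvRound(s_3, k_0) = 0xF61E

0xF61E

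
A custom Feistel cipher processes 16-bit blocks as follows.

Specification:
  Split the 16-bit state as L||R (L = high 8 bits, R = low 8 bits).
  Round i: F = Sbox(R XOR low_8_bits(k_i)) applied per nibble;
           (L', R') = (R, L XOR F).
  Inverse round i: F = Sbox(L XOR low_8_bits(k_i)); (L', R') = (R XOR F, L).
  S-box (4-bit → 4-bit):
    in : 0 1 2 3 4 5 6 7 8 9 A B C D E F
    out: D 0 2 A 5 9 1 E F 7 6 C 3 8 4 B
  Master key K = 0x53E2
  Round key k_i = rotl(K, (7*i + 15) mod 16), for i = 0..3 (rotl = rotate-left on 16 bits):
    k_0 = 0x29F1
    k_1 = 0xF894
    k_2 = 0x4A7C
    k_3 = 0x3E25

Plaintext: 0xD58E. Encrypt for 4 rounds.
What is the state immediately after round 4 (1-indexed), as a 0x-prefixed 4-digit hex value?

s_0 = plaintext = 0xD58E
s_1 = Round(s_0, k_0) = 0x8E3E
s_2 = Round(s_1, k_1) = 0x3EE8
s_3 = Round(s_2, k_2) = 0xE84B
s_4 = Round(s_3, k_3) = 0x4BFC

0x4BFC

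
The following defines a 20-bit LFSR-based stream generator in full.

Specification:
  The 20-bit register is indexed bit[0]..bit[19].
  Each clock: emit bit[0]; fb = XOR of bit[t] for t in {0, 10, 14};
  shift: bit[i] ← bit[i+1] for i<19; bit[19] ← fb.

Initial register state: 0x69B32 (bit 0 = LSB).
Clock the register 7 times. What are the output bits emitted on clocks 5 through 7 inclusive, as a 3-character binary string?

reg_0 = 0x69B32
clock 1: out=0, reg = 0x34D99
clock 2: out=1, reg = 0x9A6CC
clock 3: out=0, reg = 0xCD366
clock 4: out=0, reg = 0xE69B3
clock 5: out=1, reg = 0x734D9
clock 6: out=1, reg = 0x39A6C
clock 7: out=0, reg = 0x1CD36

110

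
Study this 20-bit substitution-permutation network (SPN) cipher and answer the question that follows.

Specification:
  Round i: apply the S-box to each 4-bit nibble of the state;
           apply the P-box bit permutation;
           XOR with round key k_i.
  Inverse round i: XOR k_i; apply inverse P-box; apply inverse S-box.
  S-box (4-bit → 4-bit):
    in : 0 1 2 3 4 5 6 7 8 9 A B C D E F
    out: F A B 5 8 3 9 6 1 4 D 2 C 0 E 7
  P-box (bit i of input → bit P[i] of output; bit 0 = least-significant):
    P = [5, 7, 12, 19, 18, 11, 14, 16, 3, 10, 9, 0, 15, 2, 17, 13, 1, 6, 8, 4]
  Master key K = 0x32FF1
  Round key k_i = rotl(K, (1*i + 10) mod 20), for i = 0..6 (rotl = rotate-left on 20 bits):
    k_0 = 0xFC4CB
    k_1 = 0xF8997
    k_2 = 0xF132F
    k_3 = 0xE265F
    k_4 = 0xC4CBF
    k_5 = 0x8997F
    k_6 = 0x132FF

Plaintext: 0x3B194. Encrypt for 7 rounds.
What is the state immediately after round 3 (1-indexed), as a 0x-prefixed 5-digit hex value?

0x79118

s_0 = plaintext = 0x3B194
s_1 = Round(s_0, k_0) = 0x781CC
s_2 = Round(s_1, k_1) = 0x65CD6
s_3 = Round(s_2, k_2) = 0x79118
s_4 = Round(s_3, k_3) = 0xD2B3E
s_5 = Round(s_4, k_4) = 0x0B83B
s_6 = Round(s_5, k_5) = 0xCD8A1
s_7 = Round(s_6, k_6) = 0xC7367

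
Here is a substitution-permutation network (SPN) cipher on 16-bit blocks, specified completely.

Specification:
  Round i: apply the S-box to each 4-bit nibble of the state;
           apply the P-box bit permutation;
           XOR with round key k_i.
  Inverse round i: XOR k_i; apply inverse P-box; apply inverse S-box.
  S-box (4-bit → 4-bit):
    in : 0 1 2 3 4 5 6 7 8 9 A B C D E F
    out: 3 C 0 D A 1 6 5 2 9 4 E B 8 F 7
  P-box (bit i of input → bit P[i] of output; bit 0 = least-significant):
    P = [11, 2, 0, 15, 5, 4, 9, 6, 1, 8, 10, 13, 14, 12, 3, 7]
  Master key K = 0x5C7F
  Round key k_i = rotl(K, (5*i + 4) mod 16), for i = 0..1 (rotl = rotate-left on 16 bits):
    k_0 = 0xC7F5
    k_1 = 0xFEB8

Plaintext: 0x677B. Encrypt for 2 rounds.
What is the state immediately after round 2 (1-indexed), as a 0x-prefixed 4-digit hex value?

0x9AF9

s_0 = plaintext = 0x677B
s_1 = Round(s_0, k_0) = 0x51DA
s_2 = Round(s_1, k_1) = 0x9AF9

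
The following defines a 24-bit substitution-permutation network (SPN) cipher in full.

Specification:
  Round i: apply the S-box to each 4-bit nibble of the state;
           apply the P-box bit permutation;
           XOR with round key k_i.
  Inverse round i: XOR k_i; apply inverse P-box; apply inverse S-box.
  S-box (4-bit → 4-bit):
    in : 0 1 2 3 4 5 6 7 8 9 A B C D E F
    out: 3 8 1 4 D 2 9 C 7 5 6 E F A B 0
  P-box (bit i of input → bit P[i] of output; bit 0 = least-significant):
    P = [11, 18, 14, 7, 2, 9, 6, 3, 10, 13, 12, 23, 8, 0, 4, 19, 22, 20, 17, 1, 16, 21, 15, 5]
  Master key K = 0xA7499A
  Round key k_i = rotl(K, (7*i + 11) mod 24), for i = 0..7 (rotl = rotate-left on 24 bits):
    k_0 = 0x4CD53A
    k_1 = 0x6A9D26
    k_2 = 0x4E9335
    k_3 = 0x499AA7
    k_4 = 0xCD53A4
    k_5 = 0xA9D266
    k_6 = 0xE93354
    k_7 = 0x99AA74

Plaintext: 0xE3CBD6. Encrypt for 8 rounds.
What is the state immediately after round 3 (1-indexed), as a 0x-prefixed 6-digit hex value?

0x6F23DB

s_0 = plaintext = 0xE3CBD6
s_1 = Round(s_0, k_0) = 0xE7EE83
s_2 = Round(s_1, k_1) = 0xC1FA41
s_3 = Round(s_2, k_2) = 0x6F23DB
s_4 = Round(s_3, k_3) = 0x4CC90F
s_5 = Round(s_4, k_4) = 0x96C493
s_6 = Round(s_5, k_5) = 0x600731
s_7 = Round(s_6, k_6) = 0x3822B5
s_8 = Round(s_7, k_7) = 0xCF2D3C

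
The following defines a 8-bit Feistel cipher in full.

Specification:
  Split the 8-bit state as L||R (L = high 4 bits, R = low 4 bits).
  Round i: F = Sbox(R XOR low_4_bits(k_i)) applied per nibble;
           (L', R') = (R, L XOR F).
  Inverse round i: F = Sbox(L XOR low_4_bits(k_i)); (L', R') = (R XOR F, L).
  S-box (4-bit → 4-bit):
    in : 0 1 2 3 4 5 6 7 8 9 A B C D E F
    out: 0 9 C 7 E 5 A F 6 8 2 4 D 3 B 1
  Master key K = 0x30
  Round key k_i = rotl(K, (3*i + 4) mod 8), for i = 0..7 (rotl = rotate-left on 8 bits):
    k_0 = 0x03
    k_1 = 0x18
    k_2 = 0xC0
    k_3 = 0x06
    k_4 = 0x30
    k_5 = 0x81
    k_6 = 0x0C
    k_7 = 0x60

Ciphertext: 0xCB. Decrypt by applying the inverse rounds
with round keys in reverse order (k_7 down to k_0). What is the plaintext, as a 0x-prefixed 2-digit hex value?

0x59

s_0 = ciphertext = 0xCB
s_1 = InvRound(s_0, k_7) = 0x6C
s_2 = InvRound(s_1, k_6) = 0xE6
s_3 = InvRound(s_2, k_5) = 0x7E
s_4 = InvRound(s_3, k_4) = 0x17
s_5 = InvRound(s_4, k_3) = 0x81
s_6 = InvRound(s_5, k_2) = 0x78
s_7 = InvRound(s_6, k_1) = 0x97
s_8 = InvRound(s_7, k_0) = 0x59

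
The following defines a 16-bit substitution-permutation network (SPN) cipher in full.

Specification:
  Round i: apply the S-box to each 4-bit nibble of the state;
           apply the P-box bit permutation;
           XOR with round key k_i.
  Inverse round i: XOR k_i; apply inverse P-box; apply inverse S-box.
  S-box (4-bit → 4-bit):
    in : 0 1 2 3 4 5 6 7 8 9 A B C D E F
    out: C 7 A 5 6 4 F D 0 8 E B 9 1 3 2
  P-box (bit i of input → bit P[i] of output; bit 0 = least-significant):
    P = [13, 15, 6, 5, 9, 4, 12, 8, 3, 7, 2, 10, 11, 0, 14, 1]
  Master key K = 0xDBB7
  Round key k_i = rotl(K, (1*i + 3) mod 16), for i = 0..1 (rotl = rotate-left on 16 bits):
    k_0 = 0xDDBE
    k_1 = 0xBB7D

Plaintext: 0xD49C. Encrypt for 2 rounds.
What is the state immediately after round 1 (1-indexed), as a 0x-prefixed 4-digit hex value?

s_0 = plaintext = 0xD49C
s_1 = Round(s_0, k_0) = 0xF41A
s_2 = Round(s_1, k_1) = 0x2988

0xF41A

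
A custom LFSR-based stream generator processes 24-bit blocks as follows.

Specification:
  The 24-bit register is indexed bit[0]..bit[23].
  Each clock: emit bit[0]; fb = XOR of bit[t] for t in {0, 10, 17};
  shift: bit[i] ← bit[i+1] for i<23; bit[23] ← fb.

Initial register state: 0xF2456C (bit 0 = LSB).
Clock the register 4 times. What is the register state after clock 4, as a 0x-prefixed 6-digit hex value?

reg_0 = 0xF2456C
clock 1: out=0, reg = 0x7922B6
clock 2: out=0, reg = 0x3C915B
clock 3: out=1, reg = 0x9E48AD
clock 4: out=1, reg = 0x4F2456

0x4F2456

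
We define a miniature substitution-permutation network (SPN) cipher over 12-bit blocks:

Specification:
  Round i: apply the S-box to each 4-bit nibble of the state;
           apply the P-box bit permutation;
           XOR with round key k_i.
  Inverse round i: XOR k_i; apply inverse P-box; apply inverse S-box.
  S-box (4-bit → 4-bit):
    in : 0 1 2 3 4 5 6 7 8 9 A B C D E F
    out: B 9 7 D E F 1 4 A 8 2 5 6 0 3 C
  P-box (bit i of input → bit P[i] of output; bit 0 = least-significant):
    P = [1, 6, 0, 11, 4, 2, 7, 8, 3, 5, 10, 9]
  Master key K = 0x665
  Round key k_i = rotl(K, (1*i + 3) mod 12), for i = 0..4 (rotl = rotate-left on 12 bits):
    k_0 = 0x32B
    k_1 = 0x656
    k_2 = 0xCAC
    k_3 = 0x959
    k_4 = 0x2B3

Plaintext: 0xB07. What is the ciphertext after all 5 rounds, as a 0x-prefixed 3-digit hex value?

0xCAB

s_0 = plaintext = 0xB07
s_1 = Round(s_0, k_0) = 0x636
s_2 = Round(s_1, k_1) = 0x7CC
s_3 = Round(s_2, k_2) = 0x869
s_4 = Round(s_3, k_3) = 0x369
s_5 = Round(s_4, k_4) = 0xCAB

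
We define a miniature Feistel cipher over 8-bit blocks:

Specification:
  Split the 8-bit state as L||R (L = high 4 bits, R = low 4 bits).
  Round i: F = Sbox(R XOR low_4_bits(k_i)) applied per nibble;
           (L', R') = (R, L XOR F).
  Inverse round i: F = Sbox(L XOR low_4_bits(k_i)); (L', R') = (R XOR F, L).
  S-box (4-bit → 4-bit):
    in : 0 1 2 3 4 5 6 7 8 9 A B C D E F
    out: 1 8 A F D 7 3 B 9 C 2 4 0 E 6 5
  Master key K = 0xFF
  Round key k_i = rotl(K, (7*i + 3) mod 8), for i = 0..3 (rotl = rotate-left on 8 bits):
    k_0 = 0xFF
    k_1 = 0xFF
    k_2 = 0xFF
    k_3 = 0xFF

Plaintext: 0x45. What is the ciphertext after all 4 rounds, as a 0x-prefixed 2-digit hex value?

0x5B

s_0 = plaintext = 0x45
s_1 = Round(s_0, k_0) = 0x56
s_2 = Round(s_1, k_1) = 0x69
s_3 = Round(s_2, k_2) = 0x95
s_4 = Round(s_3, k_3) = 0x5B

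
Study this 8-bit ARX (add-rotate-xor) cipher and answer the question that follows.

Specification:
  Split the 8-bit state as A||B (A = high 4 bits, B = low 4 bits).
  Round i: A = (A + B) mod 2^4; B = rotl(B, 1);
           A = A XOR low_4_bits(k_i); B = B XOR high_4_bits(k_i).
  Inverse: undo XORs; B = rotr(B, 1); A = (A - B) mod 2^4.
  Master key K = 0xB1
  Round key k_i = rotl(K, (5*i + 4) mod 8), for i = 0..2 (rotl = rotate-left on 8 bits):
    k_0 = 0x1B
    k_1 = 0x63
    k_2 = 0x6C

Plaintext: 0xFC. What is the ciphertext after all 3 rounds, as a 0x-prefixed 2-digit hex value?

s_0 = plaintext = 0xFC
s_1 = Round(s_0, k_0) = 0x08
s_2 = Round(s_1, k_1) = 0xB7
s_3 = Round(s_2, k_2) = 0xE8

0xE8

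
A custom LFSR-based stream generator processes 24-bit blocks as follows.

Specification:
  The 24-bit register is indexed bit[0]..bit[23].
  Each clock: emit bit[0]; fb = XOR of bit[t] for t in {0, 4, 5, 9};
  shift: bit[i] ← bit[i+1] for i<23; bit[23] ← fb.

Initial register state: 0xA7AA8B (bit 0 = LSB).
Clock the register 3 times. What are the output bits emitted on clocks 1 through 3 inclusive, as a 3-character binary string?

110

reg_0 = 0xA7AA8B
clock 1: out=1, reg = 0x53D545
clock 2: out=1, reg = 0xA9EAA2
clock 3: out=0, reg = 0x54F551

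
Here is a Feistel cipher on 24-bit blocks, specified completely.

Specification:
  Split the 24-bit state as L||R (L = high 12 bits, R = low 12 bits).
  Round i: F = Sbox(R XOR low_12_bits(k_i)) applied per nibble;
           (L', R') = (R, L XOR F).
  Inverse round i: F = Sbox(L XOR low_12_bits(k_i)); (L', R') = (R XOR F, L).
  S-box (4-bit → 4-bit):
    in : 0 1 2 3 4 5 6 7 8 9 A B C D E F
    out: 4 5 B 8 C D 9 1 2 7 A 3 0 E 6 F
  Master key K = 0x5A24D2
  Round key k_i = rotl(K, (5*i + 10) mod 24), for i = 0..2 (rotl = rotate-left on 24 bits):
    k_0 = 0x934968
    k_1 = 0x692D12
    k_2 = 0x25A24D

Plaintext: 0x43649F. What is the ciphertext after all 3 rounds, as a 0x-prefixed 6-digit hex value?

s_0 = plaintext = 0x43649F
s_1 = Round(s_0, k_0) = 0x49FAC7
s_2 = Round(s_1, k_1) = 0xAC7572
s_3 = Round(s_2, k_2) = 0x572B48

0x572B48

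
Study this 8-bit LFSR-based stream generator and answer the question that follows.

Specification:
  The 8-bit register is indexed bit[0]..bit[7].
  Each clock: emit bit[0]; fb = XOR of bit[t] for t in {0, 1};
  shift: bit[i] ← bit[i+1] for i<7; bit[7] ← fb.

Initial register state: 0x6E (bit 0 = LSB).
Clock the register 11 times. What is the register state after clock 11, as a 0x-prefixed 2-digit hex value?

reg_0 = 0x6E
clock 1: out=0, reg = 0xB7
clock 2: out=1, reg = 0x5B
clock 3: out=1, reg = 0x2D
clock 4: out=1, reg = 0x96
clock 5: out=0, reg = 0xCB
clock 6: out=1, reg = 0x65
clock 7: out=1, reg = 0xB2
clock 8: out=0, reg = 0xD9
clock 9: out=1, reg = 0xEC
clock 10: out=0, reg = 0x76
clock 11: out=0, reg = 0xBB

0xBB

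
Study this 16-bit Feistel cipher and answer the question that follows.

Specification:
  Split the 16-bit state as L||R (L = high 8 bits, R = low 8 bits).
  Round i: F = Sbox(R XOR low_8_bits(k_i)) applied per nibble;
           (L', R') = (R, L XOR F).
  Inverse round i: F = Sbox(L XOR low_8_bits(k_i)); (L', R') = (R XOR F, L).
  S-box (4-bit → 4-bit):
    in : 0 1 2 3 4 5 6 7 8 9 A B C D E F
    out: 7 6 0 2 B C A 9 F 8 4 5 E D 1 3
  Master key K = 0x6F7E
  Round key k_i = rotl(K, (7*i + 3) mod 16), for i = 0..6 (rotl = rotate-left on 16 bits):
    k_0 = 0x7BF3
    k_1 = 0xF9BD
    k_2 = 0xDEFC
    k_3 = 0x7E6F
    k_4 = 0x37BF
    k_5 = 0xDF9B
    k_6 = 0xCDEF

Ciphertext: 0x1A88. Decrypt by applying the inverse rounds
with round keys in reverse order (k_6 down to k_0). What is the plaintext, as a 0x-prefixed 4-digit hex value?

s_0 = ciphertext = 0x1A88
s_1 = InvRound(s_0, k_6) = 0xB41A
s_2 = InvRound(s_1, k_5) = 0x19B4
s_3 = InvRound(s_2, k_4) = 0xFE19
s_4 = InvRound(s_3, k_3) = 0x9FFE
s_5 = InvRound(s_4, k_2) = 0x5C9F
s_6 = InvRound(s_5, k_1) = 0x895C
s_7 = InvRound(s_6, k_0) = 0xC889

0xC889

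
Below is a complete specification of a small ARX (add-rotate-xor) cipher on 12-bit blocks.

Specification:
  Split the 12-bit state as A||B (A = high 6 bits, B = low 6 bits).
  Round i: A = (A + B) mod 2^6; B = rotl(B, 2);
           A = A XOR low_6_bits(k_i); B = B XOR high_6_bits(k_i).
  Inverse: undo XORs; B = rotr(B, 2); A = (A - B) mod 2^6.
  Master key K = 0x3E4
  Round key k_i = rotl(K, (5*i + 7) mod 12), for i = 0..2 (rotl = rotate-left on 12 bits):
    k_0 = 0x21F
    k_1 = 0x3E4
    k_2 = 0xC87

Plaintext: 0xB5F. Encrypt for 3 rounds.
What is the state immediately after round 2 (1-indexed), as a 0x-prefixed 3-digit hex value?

0xB18

s_0 = plaintext = 0xB5F
s_1 = Round(s_0, k_0) = 0x4F5
s_2 = Round(s_1, k_1) = 0xB18
s_3 = Round(s_2, k_2) = 0x0D3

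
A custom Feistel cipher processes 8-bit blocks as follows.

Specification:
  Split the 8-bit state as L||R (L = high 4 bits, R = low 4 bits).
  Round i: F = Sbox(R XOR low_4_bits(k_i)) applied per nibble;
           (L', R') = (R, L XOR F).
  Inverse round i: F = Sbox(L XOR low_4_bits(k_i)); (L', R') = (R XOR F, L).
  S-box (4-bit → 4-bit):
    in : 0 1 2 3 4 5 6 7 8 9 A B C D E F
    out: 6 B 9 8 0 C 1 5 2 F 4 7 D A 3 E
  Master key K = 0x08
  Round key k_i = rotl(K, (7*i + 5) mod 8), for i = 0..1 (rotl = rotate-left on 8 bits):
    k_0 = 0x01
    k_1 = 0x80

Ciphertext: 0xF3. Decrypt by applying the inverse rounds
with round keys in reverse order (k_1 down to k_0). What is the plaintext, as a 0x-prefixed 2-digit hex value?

s_0 = ciphertext = 0xF3
s_1 = InvRound(s_0, k_1) = 0xDF
s_2 = InvRound(s_1, k_0) = 0x2D

0x2D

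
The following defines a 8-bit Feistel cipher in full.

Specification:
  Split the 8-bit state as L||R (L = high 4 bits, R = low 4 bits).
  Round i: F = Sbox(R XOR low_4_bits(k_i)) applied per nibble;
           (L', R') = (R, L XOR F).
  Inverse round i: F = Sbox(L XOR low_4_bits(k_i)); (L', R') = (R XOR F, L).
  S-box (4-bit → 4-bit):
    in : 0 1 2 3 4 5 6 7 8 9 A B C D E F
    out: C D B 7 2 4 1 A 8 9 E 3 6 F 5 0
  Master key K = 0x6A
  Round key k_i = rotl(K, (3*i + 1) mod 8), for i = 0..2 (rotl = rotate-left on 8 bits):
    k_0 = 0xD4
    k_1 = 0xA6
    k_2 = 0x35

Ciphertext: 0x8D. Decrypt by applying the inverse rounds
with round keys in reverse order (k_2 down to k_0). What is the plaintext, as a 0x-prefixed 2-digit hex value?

s_0 = ciphertext = 0x8D
s_1 = InvRound(s_0, k_2) = 0x28
s_2 = InvRound(s_1, k_1) = 0xA2
s_3 = InvRound(s_2, k_0) = 0x7A

0x7A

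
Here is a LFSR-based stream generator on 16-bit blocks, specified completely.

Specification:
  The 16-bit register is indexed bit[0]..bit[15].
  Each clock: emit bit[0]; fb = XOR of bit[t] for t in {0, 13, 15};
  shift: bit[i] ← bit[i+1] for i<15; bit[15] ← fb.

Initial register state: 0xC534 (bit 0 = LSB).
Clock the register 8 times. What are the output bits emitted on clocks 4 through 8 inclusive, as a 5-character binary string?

reg_0 = 0xC534
clock 1: out=0, reg = 0xE29A
clock 2: out=0, reg = 0x714D
clock 3: out=1, reg = 0x38A6
clock 4: out=0, reg = 0x9C53
clock 5: out=1, reg = 0x4E29
clock 6: out=1, reg = 0xA714
clock 7: out=0, reg = 0x538A
clock 8: out=0, reg = 0x29C5

01100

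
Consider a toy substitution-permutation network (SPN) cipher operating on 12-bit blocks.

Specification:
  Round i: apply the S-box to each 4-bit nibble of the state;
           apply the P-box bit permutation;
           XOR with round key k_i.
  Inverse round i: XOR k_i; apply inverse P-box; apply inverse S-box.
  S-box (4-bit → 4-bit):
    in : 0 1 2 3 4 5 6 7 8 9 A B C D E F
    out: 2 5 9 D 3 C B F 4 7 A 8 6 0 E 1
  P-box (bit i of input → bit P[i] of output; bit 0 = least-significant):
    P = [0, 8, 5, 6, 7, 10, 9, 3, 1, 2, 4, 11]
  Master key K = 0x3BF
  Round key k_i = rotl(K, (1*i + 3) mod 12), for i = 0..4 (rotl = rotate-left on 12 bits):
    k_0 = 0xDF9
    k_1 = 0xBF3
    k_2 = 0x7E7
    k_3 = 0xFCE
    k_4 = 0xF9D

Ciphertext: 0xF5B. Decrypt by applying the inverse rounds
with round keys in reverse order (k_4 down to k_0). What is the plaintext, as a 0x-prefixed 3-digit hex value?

s_0 = ciphertext = 0xF5B
s_1 = InvRound(s_0, k_4) = 0x4FB
s_2 = InvRound(s_1, k_3) = 0xE89
s_3 = InvRound(s_2, k_2) = 0x6BE
s_4 = InvRound(s_3, k_1) = 0xAA6
s_5 = InvRound(s_4, k_0) = 0x9E6

0x9E6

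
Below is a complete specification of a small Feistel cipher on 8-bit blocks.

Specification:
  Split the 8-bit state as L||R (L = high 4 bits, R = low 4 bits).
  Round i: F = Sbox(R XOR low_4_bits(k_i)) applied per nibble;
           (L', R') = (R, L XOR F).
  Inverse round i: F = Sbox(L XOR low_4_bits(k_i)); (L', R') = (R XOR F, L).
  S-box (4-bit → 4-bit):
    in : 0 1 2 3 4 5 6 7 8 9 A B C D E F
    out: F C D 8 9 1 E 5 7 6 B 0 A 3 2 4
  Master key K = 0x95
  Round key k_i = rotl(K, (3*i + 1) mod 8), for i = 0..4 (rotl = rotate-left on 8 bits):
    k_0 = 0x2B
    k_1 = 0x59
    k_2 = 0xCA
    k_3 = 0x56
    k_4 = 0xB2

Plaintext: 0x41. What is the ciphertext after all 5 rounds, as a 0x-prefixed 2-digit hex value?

0x85

s_0 = plaintext = 0x41
s_1 = Round(s_0, k_0) = 0x1F
s_2 = Round(s_1, k_1) = 0xFF
s_3 = Round(s_2, k_2) = 0xFE
s_4 = Round(s_3, k_3) = 0xE8
s_5 = Round(s_4, k_4) = 0x85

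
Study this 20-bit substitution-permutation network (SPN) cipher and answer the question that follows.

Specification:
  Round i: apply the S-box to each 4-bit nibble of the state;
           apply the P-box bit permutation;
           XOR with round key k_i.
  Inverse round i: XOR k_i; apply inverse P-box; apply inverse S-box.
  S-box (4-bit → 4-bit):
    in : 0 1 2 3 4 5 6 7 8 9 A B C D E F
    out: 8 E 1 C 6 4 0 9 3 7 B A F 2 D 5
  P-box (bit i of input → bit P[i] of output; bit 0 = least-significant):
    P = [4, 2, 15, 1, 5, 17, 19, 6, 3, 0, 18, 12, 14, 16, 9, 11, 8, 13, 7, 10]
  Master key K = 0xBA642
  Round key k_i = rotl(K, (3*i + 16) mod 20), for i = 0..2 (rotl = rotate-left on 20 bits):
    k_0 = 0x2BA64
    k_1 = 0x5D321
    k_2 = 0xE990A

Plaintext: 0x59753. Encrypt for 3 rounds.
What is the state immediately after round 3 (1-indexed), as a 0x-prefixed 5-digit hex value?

0x6E114

s_0 = plaintext = 0x59753
s_1 = Round(s_0, k_0) = 0xB68EE
s_2 = Round(s_1, k_1) = 0xD775A
s_3 = Round(s_2, k_2) = 0x6E114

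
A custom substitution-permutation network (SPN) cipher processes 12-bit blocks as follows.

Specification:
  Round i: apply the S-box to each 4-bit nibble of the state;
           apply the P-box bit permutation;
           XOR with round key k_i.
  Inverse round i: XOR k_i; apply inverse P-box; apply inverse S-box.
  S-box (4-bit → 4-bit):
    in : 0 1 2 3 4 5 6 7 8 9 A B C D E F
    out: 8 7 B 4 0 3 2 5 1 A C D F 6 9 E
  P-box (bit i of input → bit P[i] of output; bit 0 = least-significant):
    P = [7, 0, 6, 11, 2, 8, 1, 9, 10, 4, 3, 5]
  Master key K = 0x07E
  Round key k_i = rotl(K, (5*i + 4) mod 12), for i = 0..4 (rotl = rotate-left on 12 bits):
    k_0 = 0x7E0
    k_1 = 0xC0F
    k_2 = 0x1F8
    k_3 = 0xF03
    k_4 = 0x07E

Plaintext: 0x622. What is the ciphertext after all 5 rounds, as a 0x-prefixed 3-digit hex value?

s_0 = plaintext = 0x622
s_1 = Round(s_0, k_0) = 0xC75
s_2 = Round(s_1, k_1) = 0x8B0
s_3 = Round(s_2, k_2) = 0xFFE
s_4 = Round(s_3, k_3) = 0x4B9
s_5 = Round(s_4, k_4) = 0xA79

0xA79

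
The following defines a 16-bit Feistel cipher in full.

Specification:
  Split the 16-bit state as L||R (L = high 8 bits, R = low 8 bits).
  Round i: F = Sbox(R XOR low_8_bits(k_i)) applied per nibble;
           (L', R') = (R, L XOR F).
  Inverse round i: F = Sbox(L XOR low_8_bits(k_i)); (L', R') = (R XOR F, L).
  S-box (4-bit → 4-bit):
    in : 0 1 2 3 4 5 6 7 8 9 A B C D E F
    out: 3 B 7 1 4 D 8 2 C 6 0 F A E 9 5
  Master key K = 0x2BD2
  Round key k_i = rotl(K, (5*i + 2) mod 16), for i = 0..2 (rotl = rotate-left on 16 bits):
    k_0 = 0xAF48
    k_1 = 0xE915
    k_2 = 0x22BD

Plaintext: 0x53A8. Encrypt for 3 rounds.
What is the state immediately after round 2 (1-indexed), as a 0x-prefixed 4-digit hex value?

0xC045

s_0 = plaintext = 0x53A8
s_1 = Round(s_0, k_0) = 0xA8C0
s_2 = Round(s_1, k_1) = 0xC045
s_3 = Round(s_2, k_2) = 0x459C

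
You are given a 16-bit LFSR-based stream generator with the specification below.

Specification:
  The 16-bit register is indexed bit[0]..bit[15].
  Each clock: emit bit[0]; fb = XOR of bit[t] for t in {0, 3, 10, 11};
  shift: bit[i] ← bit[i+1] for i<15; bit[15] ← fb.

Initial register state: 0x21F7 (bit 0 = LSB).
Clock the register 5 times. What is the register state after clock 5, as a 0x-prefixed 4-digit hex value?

0x290F

reg_0 = 0x21F7
clock 1: out=1, reg = 0x90FB
clock 2: out=1, reg = 0x487D
clock 3: out=1, reg = 0xA43E
clock 4: out=0, reg = 0x521F
clock 5: out=1, reg = 0x290F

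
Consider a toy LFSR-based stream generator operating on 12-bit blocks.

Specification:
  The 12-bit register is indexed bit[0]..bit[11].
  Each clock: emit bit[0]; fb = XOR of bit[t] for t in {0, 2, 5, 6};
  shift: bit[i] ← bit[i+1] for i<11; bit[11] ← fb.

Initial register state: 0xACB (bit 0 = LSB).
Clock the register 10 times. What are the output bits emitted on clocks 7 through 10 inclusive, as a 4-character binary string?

1101

reg_0 = 0xACB
clock 1: out=1, reg = 0x565
clock 2: out=1, reg = 0x2B2
clock 3: out=0, reg = 0x959
clock 4: out=1, reg = 0x4AC
clock 5: out=0, reg = 0x256
clock 6: out=0, reg = 0x12B
clock 7: out=1, reg = 0x095
clock 8: out=1, reg = 0x04A
clock 9: out=0, reg = 0x825
clock 10: out=1, reg = 0xC12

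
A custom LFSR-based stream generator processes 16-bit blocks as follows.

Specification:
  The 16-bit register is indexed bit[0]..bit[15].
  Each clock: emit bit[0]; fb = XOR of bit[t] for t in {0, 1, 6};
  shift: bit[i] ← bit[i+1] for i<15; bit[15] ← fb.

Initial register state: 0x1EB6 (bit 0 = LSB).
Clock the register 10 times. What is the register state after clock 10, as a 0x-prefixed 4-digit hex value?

0x65C7

reg_0 = 0x1EB6
clock 1: out=0, reg = 0x8F5B
clock 2: out=1, reg = 0xC7AD
clock 3: out=1, reg = 0xE3D6
clock 4: out=0, reg = 0x71EB
clock 5: out=1, reg = 0xB8F5
clock 6: out=1, reg = 0x5C7A
clock 7: out=0, reg = 0x2E3D
clock 8: out=1, reg = 0x971E
clock 9: out=0, reg = 0xCB8F
clock 10: out=1, reg = 0x65C7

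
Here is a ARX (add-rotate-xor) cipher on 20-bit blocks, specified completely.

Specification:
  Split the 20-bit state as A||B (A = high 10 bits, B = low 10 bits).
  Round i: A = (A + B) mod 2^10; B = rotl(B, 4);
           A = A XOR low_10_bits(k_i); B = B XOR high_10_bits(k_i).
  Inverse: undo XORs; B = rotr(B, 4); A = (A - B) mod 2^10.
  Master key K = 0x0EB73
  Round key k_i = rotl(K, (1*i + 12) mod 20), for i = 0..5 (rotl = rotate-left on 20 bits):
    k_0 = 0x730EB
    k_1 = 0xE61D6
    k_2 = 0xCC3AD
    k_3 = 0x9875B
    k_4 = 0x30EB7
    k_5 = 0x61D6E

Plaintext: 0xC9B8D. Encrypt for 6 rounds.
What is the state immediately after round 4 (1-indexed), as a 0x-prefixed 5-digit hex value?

0x251C2

s_0 = plaintext = 0xC9B8D
s_1 = Round(s_0, k_0) = 0x96112
s_2 = Round(s_1, k_1) = 0xAF2BC
s_3 = Round(s_2, k_2) = 0xB54FA
s_4 = Round(s_3, k_3) = 0x251C2
s_5 = Round(s_4, k_4) = 0x384E4
s_6 = Round(s_5, k_5) = 0x2AFC4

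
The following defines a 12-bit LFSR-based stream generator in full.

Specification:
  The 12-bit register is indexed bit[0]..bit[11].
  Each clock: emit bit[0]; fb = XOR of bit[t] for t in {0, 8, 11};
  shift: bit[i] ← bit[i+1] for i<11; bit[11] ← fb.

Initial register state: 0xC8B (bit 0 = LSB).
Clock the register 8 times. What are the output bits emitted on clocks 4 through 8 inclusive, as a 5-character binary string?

10001

reg_0 = 0xC8B
clock 1: out=1, reg = 0x645
clock 2: out=1, reg = 0xB22
clock 3: out=0, reg = 0x591
clock 4: out=1, reg = 0x2C8
clock 5: out=0, reg = 0x164
clock 6: out=0, reg = 0x8B2
clock 7: out=0, reg = 0xC59
clock 8: out=1, reg = 0x62C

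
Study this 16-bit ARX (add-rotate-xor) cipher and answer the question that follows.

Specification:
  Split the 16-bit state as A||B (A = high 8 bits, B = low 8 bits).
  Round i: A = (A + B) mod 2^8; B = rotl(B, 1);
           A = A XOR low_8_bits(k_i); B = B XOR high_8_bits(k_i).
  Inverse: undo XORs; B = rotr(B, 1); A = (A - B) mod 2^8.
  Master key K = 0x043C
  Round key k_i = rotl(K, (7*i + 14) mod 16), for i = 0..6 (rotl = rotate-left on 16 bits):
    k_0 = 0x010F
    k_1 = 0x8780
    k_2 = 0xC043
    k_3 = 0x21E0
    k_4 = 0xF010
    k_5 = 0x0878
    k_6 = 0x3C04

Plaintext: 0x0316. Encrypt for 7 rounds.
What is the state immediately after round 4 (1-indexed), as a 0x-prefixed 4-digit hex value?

s_0 = plaintext = 0x0316
s_1 = Round(s_0, k_0) = 0x162D
s_2 = Round(s_1, k_1) = 0xC3DD
s_3 = Round(s_2, k_2) = 0xE37B
s_4 = Round(s_3, k_3) = 0xBED7
s_5 = Round(s_4, k_4) = 0x855F
s_6 = Round(s_5, k_5) = 0x9CB6
s_7 = Round(s_6, k_6) = 0x5651

0xBED7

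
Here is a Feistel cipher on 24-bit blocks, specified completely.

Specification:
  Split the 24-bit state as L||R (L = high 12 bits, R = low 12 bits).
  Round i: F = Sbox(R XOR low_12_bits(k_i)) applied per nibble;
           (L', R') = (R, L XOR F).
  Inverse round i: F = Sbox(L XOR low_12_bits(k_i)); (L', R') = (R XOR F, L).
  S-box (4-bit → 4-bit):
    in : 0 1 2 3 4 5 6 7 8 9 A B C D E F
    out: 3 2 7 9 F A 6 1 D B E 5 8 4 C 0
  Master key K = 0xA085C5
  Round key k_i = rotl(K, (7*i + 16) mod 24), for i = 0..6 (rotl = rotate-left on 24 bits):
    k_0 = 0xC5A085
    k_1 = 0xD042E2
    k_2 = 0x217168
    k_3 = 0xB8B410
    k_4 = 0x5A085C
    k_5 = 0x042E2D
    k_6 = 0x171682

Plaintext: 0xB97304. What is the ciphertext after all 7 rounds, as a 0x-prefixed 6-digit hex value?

s_0 = plaintext = 0xB97304
s_1 = Round(s_0, k_0) = 0x304245
s_2 = Round(s_1, k_1) = 0x2450E5
s_3 = Round(s_2, k_2) = 0x0E5091
s_4 = Round(s_3, k_3) = 0x091F37
s_5 = Round(s_4, k_4) = 0xF371F4
s_6 = Round(s_5, k_5) = 0x1F4F7C
s_7 = Round(s_6, k_6) = 0xF7CAF8

0xF7CAF8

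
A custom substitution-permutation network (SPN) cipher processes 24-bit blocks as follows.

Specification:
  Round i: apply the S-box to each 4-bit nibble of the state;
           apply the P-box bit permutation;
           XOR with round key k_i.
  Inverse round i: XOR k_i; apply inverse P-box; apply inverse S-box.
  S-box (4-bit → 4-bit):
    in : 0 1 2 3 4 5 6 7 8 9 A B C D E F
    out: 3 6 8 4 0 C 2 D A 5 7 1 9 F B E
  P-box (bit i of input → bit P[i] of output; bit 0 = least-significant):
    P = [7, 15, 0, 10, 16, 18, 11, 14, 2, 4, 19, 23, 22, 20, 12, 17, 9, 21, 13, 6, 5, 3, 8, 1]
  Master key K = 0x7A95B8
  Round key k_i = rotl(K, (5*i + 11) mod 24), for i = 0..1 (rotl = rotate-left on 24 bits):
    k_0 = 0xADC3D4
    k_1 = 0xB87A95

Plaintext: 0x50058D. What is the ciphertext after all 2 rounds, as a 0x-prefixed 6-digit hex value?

s_0 = plaintext = 0x50058D
s_1 = Round(s_0, k_0) = 0x510457
s_2 = Round(s_1, k_1) = 0xC81716

0xC81716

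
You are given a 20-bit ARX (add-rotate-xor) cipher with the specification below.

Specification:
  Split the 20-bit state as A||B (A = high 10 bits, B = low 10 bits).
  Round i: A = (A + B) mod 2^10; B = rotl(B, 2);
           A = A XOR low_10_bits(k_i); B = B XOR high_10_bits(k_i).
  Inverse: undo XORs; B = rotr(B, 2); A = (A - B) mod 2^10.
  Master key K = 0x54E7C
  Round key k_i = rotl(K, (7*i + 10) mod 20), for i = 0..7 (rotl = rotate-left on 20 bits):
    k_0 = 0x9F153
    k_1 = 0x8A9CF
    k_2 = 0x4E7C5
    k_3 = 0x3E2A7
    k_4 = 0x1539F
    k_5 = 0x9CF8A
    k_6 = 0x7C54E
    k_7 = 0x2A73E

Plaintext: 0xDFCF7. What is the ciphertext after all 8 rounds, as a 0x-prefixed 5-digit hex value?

0x39EFB

s_0 = plaintext = 0xDFCF7
s_1 = Round(s_0, k_0) = 0x495A0
s_2 = Round(s_1, k_1) = 0xC28AB
s_3 = Round(s_2, k_2) = 0x1C395
s_4 = Round(s_3, k_3) = 0xA8AAF
s_5 = Round(s_4, k_4) = 0xB3AEA
s_6 = Round(s_5, k_5) = 0x8C9D9
s_7 = Round(s_6, k_6) = 0x51694
s_8 = Round(s_7, k_7) = 0x39EFB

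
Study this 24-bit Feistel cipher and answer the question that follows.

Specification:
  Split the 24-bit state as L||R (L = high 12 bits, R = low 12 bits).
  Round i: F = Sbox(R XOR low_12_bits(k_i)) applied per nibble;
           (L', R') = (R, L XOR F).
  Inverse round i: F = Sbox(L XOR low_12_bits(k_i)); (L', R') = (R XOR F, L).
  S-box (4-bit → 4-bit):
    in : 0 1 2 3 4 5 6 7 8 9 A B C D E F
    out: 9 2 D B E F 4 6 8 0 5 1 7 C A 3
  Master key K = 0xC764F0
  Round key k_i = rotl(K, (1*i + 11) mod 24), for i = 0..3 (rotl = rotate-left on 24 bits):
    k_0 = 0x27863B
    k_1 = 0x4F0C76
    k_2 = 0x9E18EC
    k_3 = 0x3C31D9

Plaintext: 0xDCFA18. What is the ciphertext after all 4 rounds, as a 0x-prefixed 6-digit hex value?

s_0 = plaintext = 0xDCFA18
s_1 = Round(s_0, k_0) = 0xA18A14
s_2 = Round(s_1, k_1) = 0xA14E55
s_3 = Round(s_2, k_2) = 0xE55E04
s_4 = Round(s_3, k_3) = 0xE04D99

0xE04D99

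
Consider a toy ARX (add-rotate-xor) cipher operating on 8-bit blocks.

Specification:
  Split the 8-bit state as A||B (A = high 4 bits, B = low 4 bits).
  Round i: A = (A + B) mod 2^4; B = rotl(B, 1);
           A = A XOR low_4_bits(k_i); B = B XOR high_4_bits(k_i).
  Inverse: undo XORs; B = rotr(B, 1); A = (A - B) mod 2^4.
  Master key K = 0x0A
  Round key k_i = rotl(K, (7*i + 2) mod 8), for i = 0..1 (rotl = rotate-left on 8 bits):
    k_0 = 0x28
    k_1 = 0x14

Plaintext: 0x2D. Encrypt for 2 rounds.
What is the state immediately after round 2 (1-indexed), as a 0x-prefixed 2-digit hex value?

s_0 = plaintext = 0x2D
s_1 = Round(s_0, k_0) = 0x79
s_2 = Round(s_1, k_1) = 0x42

0x42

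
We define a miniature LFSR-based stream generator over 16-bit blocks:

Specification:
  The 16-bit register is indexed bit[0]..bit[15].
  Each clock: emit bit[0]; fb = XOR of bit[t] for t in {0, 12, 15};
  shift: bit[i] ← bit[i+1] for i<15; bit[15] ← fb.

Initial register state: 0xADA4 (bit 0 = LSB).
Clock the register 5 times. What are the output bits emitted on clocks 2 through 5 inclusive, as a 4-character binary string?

0100

reg_0 = 0xADA4
clock 1: out=0, reg = 0xD6D2
clock 2: out=0, reg = 0x6B69
clock 3: out=1, reg = 0xB5B4
clock 4: out=0, reg = 0x5ADA
clock 5: out=0, reg = 0xAD6D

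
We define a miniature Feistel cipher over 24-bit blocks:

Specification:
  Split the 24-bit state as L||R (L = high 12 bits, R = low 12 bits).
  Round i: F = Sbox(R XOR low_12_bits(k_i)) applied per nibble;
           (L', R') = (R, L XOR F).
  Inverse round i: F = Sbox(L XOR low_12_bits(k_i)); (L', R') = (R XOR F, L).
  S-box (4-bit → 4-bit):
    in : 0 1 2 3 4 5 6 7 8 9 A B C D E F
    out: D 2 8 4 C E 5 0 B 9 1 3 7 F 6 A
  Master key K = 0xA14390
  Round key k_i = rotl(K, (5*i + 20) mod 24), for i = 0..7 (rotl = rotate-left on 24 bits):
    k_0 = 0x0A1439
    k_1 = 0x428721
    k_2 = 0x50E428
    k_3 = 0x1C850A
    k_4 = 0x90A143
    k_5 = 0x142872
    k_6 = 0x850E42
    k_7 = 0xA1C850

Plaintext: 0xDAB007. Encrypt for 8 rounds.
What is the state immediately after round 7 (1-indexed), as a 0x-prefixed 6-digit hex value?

0x98C11C

s_0 = plaintext = 0xDAB007
s_1 = Round(s_0, k_0) = 0x0071ED
s_2 = Round(s_1, k_1) = 0x1ED570
s_3 = Round(s_2, k_2) = 0x570306
s_4 = Round(s_3, k_3) = 0x3060A7
s_5 = Round(s_4, k_4) = 0x0A716A
s_6 = Round(s_5, k_5) = 0x16A98C
s_7 = Round(s_6, k_6) = 0x98C11C
s_8 = Round(s_7, k_7) = 0x11C04B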